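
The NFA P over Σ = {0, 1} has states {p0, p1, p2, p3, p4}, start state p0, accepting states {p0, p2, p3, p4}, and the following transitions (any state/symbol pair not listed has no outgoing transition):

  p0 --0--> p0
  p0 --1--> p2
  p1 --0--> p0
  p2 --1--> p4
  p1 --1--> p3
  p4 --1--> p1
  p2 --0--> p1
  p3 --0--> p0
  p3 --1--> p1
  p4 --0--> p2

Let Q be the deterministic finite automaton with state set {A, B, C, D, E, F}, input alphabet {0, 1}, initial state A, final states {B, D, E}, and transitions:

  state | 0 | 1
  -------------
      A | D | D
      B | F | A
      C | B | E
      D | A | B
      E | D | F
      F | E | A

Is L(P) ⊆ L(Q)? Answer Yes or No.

No

The empty string ε is in L(P) but not in L(Q).
So L(P) ⊄ L(Q).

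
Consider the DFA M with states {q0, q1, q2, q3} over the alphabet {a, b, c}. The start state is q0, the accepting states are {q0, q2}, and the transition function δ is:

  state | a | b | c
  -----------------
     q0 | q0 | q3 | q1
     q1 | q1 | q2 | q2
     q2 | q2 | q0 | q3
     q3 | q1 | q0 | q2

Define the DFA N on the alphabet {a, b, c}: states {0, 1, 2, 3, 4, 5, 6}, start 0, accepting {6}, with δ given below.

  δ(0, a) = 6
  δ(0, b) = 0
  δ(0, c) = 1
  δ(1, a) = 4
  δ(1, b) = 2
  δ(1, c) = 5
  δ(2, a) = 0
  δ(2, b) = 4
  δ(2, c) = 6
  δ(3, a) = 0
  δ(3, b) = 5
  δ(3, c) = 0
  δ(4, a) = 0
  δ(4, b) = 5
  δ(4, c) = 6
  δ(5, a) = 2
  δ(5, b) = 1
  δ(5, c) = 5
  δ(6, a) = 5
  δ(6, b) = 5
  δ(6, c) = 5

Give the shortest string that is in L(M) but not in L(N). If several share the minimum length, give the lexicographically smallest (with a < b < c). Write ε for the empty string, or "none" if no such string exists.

The empty string ε is accepted by M but not by N.
Since ε is the unique shortest string, it is the required witness.

ε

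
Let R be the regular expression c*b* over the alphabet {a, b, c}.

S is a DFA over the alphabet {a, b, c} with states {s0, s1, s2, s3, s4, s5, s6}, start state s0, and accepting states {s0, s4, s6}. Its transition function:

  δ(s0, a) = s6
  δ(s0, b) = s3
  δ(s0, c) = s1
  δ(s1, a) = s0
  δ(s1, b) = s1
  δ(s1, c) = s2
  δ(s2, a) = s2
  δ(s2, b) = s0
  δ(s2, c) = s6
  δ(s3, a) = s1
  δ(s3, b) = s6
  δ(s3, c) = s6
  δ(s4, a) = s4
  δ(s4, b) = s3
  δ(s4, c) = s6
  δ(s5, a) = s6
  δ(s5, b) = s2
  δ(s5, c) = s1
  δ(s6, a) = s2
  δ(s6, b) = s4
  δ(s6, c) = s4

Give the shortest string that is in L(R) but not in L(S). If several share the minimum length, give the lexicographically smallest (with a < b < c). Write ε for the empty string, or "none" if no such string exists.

The string b is accepted by R but not by S.
No shorter string lies in the difference, and b is the lexicographically first length-1 string in L(R) \ L(S).

b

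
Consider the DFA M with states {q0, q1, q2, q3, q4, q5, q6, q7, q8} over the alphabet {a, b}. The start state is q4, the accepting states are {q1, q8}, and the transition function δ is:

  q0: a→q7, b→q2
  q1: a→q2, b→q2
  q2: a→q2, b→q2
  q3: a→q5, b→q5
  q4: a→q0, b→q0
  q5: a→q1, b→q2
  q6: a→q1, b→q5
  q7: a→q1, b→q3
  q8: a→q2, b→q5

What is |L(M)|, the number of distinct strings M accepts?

The useful subgraph on states {q0, q1, q3, q4, q5, q7} is acyclic, so L(M) is finite; the longest accepting path visits 6 useful states, giving maximum string length 5.
Counting accepting paths from q4 by length: 2 of length 3, 4 of length 5. Total 6.

6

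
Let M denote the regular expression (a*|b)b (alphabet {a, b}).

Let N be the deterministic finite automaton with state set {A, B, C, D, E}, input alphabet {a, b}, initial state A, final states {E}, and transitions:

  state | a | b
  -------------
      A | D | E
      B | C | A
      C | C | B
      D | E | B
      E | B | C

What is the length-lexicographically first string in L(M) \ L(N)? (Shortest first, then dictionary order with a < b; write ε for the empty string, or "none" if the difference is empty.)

The string ab is accepted by M but not by N.
No shorter string lies in the difference, and ab is the lexicographically first length-2 string in L(M) \ L(N).

ab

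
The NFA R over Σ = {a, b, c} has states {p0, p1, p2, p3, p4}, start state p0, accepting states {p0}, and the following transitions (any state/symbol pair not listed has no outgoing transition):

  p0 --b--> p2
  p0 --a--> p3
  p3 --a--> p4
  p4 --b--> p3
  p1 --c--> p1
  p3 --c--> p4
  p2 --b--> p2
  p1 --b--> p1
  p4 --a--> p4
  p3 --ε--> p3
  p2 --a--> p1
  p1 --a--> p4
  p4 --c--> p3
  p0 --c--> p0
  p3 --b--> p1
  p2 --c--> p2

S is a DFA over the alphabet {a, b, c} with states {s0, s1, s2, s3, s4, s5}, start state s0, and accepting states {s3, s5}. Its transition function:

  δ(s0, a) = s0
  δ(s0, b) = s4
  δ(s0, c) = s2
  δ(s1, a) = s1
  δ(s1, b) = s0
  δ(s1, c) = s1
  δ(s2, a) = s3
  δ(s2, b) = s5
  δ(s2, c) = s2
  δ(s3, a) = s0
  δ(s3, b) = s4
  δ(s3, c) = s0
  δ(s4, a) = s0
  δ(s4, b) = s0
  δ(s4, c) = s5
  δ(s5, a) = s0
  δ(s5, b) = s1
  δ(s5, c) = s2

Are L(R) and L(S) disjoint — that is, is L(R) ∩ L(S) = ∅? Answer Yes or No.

Exploring the product automaton R × S from the start pair (p0, s0), following both machines on each input symbol, reaches 24 state pairs: (p0, s0), (p3, s0), (p2, s4), (p0, s2), (p4, s0), (p1, s4), (p4, s2), (p1, s0), (p2, s0), (p2, s5), (p3, s3), (p3, s4), (p3, s2), (p1, s5), (p4, s3), (p3, s5), (p1, s2), (p2, s2), (p2, s1), (p4, s5), (p1, s1), (p1, s3), (p3, s1), (p4, s1).
R accepts in {p0} and S accepts in {s3, s5}; no reachable pair has both components accepting, so no string drives both machines to acceptance simultaneously and L(R) ∩ L(S) = ∅.
So no string is accepted by both, and the intersection is empty.

Yes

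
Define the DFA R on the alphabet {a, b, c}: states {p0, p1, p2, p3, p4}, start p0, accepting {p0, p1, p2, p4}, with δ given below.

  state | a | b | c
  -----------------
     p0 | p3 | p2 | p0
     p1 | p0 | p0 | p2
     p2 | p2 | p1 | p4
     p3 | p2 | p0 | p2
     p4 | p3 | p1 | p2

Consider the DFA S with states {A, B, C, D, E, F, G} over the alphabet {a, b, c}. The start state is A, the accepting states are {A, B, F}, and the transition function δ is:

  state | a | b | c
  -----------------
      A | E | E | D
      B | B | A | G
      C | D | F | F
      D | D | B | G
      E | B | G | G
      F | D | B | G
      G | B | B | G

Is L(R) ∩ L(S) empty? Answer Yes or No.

The empty string ε is accepted by both R and S.
Hence L(R) ∩ L(S) ≠ ∅.

No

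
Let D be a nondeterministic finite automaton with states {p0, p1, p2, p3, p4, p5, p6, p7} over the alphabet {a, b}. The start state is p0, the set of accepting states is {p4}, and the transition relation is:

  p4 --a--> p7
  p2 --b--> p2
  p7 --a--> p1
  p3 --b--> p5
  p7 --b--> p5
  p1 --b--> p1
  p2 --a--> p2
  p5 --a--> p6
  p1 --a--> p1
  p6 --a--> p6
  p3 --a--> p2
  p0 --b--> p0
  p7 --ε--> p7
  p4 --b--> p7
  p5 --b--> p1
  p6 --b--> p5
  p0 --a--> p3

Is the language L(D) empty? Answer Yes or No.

Yes

The states reachable from the start state are {p0, p1, p2, p3, p5, p6}.
None of the accepting states {p4} is reachable, so no string is accepted and L(D) = ∅.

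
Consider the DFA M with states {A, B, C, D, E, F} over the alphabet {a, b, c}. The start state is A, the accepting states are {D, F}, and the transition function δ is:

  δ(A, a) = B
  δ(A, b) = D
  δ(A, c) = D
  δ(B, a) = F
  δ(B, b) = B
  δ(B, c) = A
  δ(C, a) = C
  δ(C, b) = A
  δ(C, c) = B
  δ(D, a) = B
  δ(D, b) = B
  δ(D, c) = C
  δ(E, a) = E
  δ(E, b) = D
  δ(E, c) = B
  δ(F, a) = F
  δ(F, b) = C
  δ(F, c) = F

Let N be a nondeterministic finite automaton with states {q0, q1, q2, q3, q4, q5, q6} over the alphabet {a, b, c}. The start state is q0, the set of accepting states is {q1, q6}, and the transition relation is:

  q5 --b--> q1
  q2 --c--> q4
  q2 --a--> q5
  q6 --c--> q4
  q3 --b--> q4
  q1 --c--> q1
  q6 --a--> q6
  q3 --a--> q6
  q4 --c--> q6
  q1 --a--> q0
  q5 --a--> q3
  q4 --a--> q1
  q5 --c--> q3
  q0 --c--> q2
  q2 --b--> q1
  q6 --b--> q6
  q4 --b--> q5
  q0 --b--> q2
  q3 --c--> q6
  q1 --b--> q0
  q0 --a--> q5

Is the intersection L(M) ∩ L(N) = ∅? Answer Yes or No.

The string aaa is accepted by both M and N.
Hence L(M) ∩ L(N) ≠ ∅.

No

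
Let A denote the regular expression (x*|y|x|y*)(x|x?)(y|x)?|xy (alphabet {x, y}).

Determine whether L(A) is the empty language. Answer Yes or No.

No

The empty string ε matches the expression, so it belongs to L(A).
Since L(A) contains at least one string, it is not empty.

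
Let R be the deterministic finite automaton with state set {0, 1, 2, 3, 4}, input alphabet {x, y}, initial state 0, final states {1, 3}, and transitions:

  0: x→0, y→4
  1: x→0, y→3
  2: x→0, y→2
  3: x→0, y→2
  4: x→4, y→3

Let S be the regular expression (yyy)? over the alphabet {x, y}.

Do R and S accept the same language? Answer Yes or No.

The string yy is accepted by R but rejected by S.
So L(R) ≠ L(S).

No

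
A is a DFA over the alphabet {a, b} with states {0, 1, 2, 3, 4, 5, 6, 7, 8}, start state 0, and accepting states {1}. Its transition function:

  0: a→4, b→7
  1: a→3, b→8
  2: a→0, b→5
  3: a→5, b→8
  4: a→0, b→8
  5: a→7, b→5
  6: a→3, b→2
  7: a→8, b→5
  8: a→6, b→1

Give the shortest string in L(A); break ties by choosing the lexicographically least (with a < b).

abb

A breadth-first search from 0 reaches an accepting state first via the path 0 → 4 → 8 → 1 on input abb.
No string of length < 3 is accepted (BFS exhausts all shorter strings without reaching an accepting state), and abb is the lexicographically least accepting string of length 3.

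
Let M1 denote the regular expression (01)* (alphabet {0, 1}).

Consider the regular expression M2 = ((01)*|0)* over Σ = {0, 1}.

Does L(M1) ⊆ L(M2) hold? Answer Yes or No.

Yes

Converting the expression M1 to a DFA (subset construction, then merging equivalent states) gives the minimal DFA with states {r0, r1, r2}, start state r0, accepting states {r0} and transitions r0: 0→r1, 1→r2; r1: 0→r2, 1→r0; r2: 0→r2, 1→r2.
Converting the expression M2 to a DFA (subset construction, then merging equivalent states) gives the minimal DFA with states {t0, t1, t2}, start state t0, accepting states {t0, t1} and transitions t0: 0→t1, 1→t2; t1: 0→t1, 1→t0; t2: 0→t2, 1→t2.
Exploring the product automaton M1 × M2 from the start pair (r0, t0), following both machines on each input symbol, reaches 5 state pairs: (r0, t0), (r1, t1), (r2, t2), (r2, t1), (r2, t0).
M1 accepts in {r0} and M2 accepts in {t0, t1}. The reachable pairs whose M1-component is accepting are (r0, t0); in each of them the M2-component is accepting too, so the product for L(M1) \ L(M2) (M1-component accepting, M2-component rejecting) has no reachable accepting pair and the difference is empty.
Hence every string in L(M1) is also in L(M2).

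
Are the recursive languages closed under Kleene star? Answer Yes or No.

For an input w of length n, decide by dynamic programming over positions 0..n whether w factors into blocks from L, calling the decider for L on each of the O(n²) substrings; every call halts, so this decides L*.
So the recursive languages are closed under Kleene star.

Yes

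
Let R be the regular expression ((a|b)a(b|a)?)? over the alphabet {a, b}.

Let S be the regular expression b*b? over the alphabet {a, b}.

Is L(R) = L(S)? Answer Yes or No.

No

The string aa is accepted by R but rejected by S.
So L(R) ≠ L(S).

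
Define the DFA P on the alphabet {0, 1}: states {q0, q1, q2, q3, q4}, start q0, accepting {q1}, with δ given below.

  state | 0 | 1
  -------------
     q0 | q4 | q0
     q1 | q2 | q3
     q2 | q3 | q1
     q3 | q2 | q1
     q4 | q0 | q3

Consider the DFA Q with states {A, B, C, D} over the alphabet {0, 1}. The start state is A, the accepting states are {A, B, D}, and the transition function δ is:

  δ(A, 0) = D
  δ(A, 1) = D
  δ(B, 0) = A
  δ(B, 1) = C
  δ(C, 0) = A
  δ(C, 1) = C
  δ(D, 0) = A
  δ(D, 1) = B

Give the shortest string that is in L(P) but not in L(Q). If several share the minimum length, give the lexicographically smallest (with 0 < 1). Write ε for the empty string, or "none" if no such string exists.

The string 011 is accepted by P but not by Q.
No shorter string lies in the difference, and 011 is the lexicographically first length-3 string in L(P) \ L(Q).

011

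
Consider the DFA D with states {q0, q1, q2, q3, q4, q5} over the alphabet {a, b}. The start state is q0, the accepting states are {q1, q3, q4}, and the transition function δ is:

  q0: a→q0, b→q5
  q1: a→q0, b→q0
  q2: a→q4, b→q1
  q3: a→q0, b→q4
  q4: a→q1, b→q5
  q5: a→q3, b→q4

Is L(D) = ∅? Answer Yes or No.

No

The string ba is accepted: the run q0 → q5 → q3 ends in the accepting state q3.
Since at least one string is accepted, L(D) is not empty.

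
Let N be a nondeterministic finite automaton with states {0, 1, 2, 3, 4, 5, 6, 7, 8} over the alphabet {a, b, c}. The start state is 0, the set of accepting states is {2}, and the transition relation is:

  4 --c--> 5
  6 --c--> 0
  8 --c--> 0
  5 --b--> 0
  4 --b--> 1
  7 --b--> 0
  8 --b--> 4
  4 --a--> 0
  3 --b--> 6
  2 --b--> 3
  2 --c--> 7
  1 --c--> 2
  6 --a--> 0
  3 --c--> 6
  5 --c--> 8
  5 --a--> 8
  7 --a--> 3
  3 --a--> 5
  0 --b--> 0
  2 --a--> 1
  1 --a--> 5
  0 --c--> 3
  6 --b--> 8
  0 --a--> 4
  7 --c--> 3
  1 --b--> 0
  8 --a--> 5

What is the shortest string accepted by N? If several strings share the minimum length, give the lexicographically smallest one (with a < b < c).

A breadth-first search from 0 reaches an accepting state first via the path 0 → 4 → 1 → 2 on input abc.
No string of length < 3 is accepted (BFS exhausts all shorter strings without reaching an accepting state), and abc is the lexicographically least accepting string of length 3.

abc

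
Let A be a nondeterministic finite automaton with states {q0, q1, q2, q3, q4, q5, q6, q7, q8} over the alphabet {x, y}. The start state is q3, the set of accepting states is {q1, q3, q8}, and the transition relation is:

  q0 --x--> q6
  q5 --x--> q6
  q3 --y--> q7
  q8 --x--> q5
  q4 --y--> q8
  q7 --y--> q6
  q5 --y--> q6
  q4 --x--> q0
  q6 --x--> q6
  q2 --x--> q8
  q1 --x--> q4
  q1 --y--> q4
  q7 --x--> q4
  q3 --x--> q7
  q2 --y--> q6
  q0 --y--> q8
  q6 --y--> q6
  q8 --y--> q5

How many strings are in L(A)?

5

The useful subgraph on states {q0, q3, q4, q7, q8} is acyclic, so L(A) is finite; the longest accepting path visits 5 useful states, giving maximum string length 4.
Counting accepting paths from q3 by length: 1 of length 0, 2 of length 3, 2 of length 4. Total 5.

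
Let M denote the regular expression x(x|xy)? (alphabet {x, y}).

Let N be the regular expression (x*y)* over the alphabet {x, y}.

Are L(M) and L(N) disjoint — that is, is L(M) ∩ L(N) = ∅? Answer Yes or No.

The string xxy is accepted by both M and N.
Hence L(M) ∩ L(N) ≠ ∅.

No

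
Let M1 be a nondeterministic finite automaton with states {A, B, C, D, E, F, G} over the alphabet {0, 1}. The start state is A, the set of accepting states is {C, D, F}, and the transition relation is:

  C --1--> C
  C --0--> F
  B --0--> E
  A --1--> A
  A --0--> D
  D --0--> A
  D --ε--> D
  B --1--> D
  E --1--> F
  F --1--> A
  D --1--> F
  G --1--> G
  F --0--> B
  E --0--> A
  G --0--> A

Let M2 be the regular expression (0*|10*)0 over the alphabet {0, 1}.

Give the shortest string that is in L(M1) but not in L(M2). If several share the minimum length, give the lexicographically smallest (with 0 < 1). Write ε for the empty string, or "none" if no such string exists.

The string 01 is accepted by M1 but not by M2.
No shorter string lies in the difference, and 01 is the lexicographically first length-2 string in L(M1) \ L(M2).

01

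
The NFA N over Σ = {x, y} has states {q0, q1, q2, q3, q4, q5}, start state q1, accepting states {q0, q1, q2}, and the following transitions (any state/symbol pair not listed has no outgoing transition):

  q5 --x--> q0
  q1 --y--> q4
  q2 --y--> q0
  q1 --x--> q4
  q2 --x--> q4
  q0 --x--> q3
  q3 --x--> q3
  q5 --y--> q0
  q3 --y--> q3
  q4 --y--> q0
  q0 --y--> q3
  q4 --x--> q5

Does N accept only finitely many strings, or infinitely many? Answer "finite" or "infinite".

The useful states (reachable from q1 and able to reach an accepting state) are {q0, q1, q4, q5}.
Restricted to these states the transition graph has no cycle, so every accepting path has bounded length and L is finite.

finite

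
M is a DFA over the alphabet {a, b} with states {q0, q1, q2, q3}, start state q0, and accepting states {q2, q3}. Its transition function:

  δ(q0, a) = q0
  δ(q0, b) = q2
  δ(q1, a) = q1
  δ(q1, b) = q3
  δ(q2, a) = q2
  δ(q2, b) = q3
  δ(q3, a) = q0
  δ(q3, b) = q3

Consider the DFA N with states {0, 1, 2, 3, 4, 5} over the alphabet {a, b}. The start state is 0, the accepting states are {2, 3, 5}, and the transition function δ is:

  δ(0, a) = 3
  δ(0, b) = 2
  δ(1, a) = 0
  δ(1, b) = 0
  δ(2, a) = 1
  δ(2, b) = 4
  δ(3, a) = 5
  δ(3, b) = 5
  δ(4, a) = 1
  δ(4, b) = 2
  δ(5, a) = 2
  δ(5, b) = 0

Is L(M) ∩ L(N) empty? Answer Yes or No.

The string b is accepted by both M and N.
Hence L(M) ∩ L(N) ≠ ∅.

No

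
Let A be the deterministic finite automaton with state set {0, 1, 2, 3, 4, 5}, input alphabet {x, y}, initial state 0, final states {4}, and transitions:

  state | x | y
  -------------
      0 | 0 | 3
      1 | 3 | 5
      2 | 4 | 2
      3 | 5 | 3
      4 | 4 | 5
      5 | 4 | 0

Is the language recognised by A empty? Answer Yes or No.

The string yxx is accepted: the run 0 → 3 → 5 → 4 ends in the accepting state 4.
Since at least one string is accepted, L(A) is not empty.

No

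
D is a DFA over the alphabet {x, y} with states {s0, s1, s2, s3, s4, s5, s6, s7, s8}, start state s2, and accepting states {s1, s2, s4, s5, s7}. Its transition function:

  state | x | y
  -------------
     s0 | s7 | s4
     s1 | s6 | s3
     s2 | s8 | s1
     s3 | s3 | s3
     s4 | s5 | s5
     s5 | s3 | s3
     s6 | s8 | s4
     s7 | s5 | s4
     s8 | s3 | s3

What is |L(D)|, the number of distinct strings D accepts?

The useful subgraph on states {s1, s2, s4, s5, s6} is acyclic, so L(D) is finite; the longest accepting path visits 5 useful states, giving maximum string length 4.
Counting accepting paths from s2 by length: 1 of length 0, 1 of length 1, 1 of length 3, 2 of length 4. Total 5.

5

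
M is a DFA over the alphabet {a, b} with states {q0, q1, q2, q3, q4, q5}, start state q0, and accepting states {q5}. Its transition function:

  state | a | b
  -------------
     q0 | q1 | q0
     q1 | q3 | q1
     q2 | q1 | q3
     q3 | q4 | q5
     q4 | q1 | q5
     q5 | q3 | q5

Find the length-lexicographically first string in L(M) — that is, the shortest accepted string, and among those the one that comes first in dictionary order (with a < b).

A breadth-first search from q0 reaches an accepting state first via the path q0 → q1 → q3 → q5 on input aab.
No string of length < 3 is accepted (BFS exhausts all shorter strings without reaching an accepting state), and aab is the lexicographically least accepting string of length 3.

aab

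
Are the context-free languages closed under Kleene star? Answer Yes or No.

Yes

If S₁ is the start symbol of a grammar for L, the grammar with new start symbol S and productions S → S₁S | ε generates L*.
So the context-free languages are closed under Kleene star.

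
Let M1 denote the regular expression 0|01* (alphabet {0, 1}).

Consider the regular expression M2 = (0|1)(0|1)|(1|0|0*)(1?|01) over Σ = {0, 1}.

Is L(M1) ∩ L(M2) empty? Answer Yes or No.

The string 0 is accepted by both M1 and M2.
Hence L(M1) ∩ L(M2) ≠ ∅.

No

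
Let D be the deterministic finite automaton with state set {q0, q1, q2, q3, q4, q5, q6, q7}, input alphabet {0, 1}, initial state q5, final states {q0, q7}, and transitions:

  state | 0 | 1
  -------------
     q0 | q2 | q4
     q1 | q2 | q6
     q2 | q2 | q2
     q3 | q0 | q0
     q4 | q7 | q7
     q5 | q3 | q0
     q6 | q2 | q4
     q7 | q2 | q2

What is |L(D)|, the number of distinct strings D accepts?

The useful subgraph on states {q0, q3, q4, q5, q7} is acyclic, so L(D) is finite; the longest accepting path visits 5 useful states, giving maximum string length 4.
Counting accepting paths from q5 by length: 1 of length 1, 2 of length 2, 2 of length 3, 4 of length 4. Total 9.

9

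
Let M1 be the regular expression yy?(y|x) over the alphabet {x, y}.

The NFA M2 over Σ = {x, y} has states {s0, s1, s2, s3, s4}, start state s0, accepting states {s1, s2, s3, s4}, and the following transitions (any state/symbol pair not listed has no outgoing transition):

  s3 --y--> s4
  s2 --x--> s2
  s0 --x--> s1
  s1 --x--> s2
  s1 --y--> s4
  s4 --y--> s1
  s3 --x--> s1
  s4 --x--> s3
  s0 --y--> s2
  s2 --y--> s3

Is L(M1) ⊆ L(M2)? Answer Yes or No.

Converting the expression M1 to a DFA (subset construction, then merging equivalent states) gives the minimal DFA with states {r0, r1, r2, r3, r4}, start state r0, accepting states {r3, r4} and transitions r0: x→r1, y→r2; r1: x→r1, y→r1; r2: x→r3, y→r4; r3: x→r1, y→r1; r4: x→r3, y→r3.
Exploring the product automaton M1 × M2 from the start pair (r0, s0), following both machines on each input symbol, reaches 10 state pairs: (r0, s0), (r1, s1), (r2, s2), (r1, s2), (r1, s4), (r3, s2), (r4, s3), (r1, s3), (r3, s1), (r3, s4).
M1 accepts in {r3, r4} and M2 accepts in {s1, s2, s3, s4}. The reachable pairs whose M1-component is accepting are (r3, s2), (r4, s3), (r3, s1), (r3, s4); in each of them the M2-component is accepting too, so the product for L(M1) \ L(M2) (M1-component accepting, M2-component rejecting) has no reachable accepting pair and the difference is empty.
Hence every string in L(M1) is also in L(M2).

Yes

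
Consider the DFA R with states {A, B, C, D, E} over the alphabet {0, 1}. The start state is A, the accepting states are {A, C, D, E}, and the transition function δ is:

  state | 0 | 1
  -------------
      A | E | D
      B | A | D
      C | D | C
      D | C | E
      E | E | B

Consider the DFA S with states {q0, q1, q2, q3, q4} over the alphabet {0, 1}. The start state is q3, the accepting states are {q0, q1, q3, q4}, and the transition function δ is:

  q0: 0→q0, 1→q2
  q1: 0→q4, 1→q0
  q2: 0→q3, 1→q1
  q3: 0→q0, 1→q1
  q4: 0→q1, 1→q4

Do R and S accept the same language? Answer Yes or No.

Exploring the product automaton R × S from the start pair (A, q3), following both machines on each input symbol, reaches 5 state pairs: (A, q3), (E, q0), (D, q1), (B, q2), (C, q4).
R accepts in {A, C, D, E} and S accepts in {q0, q1, q3, q4}. In every reachable pair the two components are either both accepting — (A, q3), (E, q0), (D, q1), (C, q4) — or both non-accepting, so no string is accepted by exactly one of the machines: L(R) \ L(S) and L(S) \ L(R) are both empty.
Hence every string is accepted by R iff it is accepted by S, and the two languages coincide.

Yes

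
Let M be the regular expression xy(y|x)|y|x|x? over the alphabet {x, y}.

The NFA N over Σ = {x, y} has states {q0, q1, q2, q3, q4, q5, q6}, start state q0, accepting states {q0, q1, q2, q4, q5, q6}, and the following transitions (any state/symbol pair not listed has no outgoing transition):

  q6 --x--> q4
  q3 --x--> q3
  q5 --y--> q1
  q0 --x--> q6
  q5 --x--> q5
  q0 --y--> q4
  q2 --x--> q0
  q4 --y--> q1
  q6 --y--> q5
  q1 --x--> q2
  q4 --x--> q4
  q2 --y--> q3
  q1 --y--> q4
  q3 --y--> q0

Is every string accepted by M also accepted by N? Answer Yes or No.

Yes

Converting the expression M to a DFA (subset construction, then merging equivalent states) gives the minimal DFA with states {m0, m1, m2, m3, m4}, start state m0, accepting states {m0, m1, m2} and transitions m0: x→m1, y→m2; m1: x→m3, y→m4; m2: x→m3, y→m3; m3: x→m3, y→m3; m4: x→m2, y→m2.
Exploring the product automaton M × N from the start pair (m0, q0), following both machines on each input symbol, reaches 13 state pairs: (m0, q0), (m1, q6), (m2, q4), (m3, q4), (m4, q5), (m3, q1), (m2, q5), (m2, q1), (m3, q2), (m3, q5), (m3, q0), (m3, q3), (m3, q6).
M accepts in {m0, m1, m2} and N accepts in {q0, q1, q2, q4, q5, q6}. The reachable pairs whose M-component is accepting are (m0, q0), (m1, q6), (m2, q4), (m2, q5), (m2, q1); in each of them the N-component is accepting too, so the product for L(M) \ L(N) (M-component accepting, N-component rejecting) has no reachable accepting pair and the difference is empty.
Hence every string in L(M) is also in L(N).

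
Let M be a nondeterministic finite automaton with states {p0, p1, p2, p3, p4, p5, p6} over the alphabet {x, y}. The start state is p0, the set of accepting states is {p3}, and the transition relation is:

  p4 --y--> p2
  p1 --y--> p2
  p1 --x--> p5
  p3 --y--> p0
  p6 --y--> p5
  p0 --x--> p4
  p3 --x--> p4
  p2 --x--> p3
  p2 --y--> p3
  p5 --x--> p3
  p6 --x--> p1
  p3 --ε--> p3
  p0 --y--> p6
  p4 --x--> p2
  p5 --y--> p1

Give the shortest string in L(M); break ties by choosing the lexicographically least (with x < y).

A breadth-first search from p0 reaches an accepting state first via the path p0 → p4 → p2 → p3 on input xxx.
No string of length < 3 is accepted (BFS exhausts all shorter strings without reaching an accepting state), and xxx is the lexicographically least accepting string of length 3.

xxx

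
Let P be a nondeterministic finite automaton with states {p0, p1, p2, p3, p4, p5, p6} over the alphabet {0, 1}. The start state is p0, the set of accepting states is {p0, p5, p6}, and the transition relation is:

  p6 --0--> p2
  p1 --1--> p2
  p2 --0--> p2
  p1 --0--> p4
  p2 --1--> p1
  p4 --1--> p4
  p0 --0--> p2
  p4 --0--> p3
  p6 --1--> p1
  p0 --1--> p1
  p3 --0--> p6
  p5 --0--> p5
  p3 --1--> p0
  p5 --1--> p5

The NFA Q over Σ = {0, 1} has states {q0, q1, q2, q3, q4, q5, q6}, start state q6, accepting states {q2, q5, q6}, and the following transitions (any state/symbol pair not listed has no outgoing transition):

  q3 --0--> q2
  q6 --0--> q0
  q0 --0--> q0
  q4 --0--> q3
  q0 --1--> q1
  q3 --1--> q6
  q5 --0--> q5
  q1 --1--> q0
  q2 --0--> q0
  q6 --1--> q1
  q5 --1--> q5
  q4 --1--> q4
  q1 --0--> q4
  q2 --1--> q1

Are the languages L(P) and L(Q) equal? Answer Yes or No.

Yes

Exploring the product automaton P × Q from the start pair (p0, q6), following both machines on each input symbol, reaches 6 state pairs: (p0, q6), (p2, q0), (p1, q1), (p4, q4), (p3, q3), (p6, q2).
P accepts in {p0, p5, p6} and Q accepts in {q2, q5, q6}. In every reachable pair the two components are either both accepting — (p0, q6), (p6, q2) — or both non-accepting, so no string is accepted by exactly one of the machines: L(P) \ L(Q) and L(Q) \ L(P) are both empty.
Hence every string is accepted by P iff it is accepted by Q, and the two languages coincide.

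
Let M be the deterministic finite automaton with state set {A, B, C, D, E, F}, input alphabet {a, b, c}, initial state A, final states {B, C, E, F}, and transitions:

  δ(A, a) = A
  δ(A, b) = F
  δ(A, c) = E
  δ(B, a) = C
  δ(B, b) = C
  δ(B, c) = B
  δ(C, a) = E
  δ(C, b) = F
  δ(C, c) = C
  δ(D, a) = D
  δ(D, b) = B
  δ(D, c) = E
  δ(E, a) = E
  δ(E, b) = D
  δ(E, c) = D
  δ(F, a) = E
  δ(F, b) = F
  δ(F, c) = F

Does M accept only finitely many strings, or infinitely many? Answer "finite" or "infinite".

infinite

State A is reachable from the start and can reach an accepting state, and it lies on the cycle A → A.
Traversing that cycle any number of times yields accepted strings of unbounded length, so the language is infinite.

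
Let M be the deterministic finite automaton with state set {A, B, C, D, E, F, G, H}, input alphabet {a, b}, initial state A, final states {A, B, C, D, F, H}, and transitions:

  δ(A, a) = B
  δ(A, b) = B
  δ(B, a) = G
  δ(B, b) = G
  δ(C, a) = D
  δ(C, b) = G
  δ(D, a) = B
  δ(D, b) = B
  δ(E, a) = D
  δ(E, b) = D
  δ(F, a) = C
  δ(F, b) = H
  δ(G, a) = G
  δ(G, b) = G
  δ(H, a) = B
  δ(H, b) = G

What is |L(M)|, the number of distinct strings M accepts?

The useful subgraph on states {A, B} is acyclic, so L(M) is finite; the longest accepting path visits 2 useful states, giving maximum string length 1.
Counting accepting paths from A by length: 1 of length 0, 2 of length 1. Total 3.

3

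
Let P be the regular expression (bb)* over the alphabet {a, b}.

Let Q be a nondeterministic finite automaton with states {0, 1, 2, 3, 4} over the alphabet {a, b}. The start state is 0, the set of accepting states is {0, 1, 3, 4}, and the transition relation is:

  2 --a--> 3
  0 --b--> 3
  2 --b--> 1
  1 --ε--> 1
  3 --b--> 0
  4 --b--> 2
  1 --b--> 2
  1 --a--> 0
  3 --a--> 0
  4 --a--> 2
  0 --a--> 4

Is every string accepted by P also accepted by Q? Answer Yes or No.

Converting the expression P to a DFA (subset construction, then merging equivalent states) gives the minimal DFA with states {p0, p1, p2}, start state p0, accepting states {p0} and transitions p0: a→p1, b→p2; p1: a→p1, b→p1; p2: a→p1, b→p0.
Exploring the product automaton P × Q from the start pair (p0, 0), following both machines on each input symbol, reaches 7 state pairs: (p0, 0), (p1, 4), (p2, 3), (p1, 2), (p1, 0), (p1, 3), (p1, 1).
P accepts in {p0} and Q accepts in {0, 1, 3, 4}. The reachable pairs whose P-component is accepting are (p0, 0); in each of them the Q-component is accepting too, so the product for L(P) \ L(Q) (P-component accepting, Q-component rejecting) has no reachable accepting pair and the difference is empty.
Hence every string in L(P) is also in L(Q).

Yes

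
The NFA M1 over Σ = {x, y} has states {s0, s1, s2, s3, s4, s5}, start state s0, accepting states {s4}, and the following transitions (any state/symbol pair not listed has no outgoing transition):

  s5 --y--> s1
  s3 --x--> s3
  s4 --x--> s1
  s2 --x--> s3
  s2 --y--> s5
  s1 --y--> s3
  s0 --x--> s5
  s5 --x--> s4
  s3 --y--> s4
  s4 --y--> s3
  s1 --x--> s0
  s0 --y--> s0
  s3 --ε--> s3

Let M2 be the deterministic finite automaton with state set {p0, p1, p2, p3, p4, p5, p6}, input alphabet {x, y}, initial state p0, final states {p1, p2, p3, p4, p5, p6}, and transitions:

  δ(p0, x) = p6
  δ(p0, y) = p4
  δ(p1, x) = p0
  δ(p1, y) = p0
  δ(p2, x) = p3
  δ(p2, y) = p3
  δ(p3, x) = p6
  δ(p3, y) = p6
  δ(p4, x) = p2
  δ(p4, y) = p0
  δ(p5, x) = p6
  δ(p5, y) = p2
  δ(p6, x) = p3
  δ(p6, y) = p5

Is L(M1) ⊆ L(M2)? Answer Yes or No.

Exploring the product automaton M1 × M2 from the start pair (s0, p0), following both machines on each input symbol, reaches 20 state pairs: (s0, p0), (s5, p6), (s0, p4), (s4, p3), (s1, p5), (s5, p2), (s1, p6), (s3, p6), (s0, p6), (s3, p2), (s1, p3), (s0, p3), (s3, p5), (s3, p3), (s4, p5), (s5, p3), (s0, p5), (s4, p2), (s4, p6), (s0, p2).
M1 accepts in {s4} and M2 accepts in {p1, p2, p3, p4, p5, p6}. The reachable pairs whose M1-component is accepting are (s4, p3), (s4, p5), (s4, p2), (s4, p6); in each of them the M2-component is accepting too, so the product for L(M1) \ L(M2) (M1-component accepting, M2-component rejecting) has no reachable accepting pair and the difference is empty.
Hence every string in L(M1) is also in L(M2).

Yes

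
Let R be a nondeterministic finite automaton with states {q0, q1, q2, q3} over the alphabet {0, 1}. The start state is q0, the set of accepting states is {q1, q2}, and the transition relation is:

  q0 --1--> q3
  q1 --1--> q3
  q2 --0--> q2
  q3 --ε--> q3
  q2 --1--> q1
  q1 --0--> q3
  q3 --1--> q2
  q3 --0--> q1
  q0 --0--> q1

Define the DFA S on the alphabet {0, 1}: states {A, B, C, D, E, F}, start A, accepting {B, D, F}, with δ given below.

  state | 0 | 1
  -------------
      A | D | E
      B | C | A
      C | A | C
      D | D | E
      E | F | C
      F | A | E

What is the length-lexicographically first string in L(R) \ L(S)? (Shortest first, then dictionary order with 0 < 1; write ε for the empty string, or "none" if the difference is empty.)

11

The string 11 is accepted by R but not by S.
No shorter string lies in the difference, and 11 is the lexicographically first length-2 string in L(R) \ L(S).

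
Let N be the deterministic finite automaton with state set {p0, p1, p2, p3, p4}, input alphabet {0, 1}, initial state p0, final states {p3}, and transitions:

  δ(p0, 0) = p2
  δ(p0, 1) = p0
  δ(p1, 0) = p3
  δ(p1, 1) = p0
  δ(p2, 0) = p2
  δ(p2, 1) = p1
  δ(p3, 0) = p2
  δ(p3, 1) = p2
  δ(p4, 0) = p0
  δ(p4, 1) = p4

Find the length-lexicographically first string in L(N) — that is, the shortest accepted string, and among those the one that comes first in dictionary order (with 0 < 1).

A breadth-first search from p0 reaches an accepting state first via the path p0 → p2 → p1 → p3 on input 010.
No string of length < 3 is accepted (BFS exhausts all shorter strings without reaching an accepting state), and 010 is the lexicographically least accepting string of length 3.

010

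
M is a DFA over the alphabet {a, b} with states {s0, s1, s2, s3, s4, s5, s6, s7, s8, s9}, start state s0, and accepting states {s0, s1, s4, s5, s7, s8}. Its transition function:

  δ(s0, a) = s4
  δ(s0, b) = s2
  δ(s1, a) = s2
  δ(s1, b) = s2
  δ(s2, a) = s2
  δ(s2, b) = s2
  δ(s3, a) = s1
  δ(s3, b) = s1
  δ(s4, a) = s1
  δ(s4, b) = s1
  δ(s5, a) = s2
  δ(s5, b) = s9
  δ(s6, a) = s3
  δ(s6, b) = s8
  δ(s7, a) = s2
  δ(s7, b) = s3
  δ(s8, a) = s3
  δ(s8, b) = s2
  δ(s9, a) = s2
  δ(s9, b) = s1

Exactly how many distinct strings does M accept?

The useful subgraph on states {s0, s1, s4} is acyclic, so L(M) is finite; the longest accepting path visits 3 useful states, giving maximum string length 2.
Counting accepting paths from s0 by length: 1 of length 0, 1 of length 1, 2 of length 2. Total 4.

4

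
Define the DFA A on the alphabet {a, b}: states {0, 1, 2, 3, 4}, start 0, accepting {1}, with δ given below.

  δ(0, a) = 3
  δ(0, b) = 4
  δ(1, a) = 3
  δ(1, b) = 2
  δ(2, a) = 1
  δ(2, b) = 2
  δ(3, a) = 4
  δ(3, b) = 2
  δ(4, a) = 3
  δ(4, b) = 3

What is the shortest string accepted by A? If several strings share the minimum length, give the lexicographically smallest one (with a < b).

aba

A breadth-first search from 0 reaches an accepting state first via the path 0 → 3 → 2 → 1 on input aba.
No string of length < 3 is accepted (BFS exhausts all shorter strings without reaching an accepting state), and aba is the lexicographically least accepting string of length 3.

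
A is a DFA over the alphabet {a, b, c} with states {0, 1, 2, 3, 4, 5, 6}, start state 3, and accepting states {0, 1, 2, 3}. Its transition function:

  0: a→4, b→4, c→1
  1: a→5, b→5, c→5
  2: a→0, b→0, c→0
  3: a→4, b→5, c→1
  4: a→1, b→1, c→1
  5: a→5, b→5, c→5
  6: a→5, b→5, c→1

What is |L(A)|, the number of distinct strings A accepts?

5

The useful subgraph on states {1, 3, 4} is acyclic, so L(A) is finite; the longest accepting path visits 3 useful states, giving maximum string length 2.
Counting accepting paths from 3 by length: 1 of length 0, 1 of length 1, 3 of length 2. Total 5.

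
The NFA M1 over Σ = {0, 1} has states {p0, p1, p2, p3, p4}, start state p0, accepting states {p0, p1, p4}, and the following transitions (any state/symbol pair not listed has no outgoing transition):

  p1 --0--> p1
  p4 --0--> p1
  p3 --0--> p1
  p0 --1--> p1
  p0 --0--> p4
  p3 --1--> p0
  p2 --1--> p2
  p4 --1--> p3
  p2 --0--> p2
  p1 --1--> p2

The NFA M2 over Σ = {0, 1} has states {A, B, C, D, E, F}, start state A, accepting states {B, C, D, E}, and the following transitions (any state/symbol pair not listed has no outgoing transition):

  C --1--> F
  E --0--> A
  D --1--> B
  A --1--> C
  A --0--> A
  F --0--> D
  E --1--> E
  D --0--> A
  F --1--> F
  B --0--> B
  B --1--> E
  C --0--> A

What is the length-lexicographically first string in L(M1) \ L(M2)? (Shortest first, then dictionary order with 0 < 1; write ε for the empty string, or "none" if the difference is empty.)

The empty string ε is accepted by M1 but not by M2.
Since ε is the unique shortest string, it is the required witness.

ε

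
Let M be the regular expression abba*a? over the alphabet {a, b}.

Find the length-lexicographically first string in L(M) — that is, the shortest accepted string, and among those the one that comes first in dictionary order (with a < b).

abb

By inspection of the expression, no string of length less than 3 matches, and abb is the lexicographically first match of length 3.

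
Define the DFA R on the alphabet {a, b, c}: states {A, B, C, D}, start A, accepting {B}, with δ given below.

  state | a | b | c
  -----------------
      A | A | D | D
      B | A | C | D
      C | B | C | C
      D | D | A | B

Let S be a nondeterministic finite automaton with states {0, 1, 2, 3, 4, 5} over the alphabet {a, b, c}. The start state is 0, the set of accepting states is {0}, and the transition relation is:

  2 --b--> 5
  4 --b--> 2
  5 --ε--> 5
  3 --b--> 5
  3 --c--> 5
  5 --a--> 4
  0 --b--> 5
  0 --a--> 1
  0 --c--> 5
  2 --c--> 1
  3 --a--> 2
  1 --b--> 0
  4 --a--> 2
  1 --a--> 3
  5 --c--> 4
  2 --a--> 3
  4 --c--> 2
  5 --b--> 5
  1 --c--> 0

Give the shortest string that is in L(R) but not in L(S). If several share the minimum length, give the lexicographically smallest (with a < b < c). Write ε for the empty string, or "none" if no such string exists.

The string bc is accepted by R but not by S.
No shorter string lies in the difference, and bc is the lexicographically first length-2 string in L(R) \ L(S).

bc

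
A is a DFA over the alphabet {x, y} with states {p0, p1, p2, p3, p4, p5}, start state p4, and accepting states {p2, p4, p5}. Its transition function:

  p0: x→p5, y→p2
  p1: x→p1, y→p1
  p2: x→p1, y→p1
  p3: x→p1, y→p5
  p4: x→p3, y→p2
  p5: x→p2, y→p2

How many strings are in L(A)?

The useful subgraph on states {p2, p3, p4, p5} is acyclic, so L(A) is finite; the longest accepting path visits 4 useful states, giving maximum string length 3.
Counting accepting paths from p4 by length: 1 of length 0, 1 of length 1, 1 of length 2, 2 of length 3. Total 5.

5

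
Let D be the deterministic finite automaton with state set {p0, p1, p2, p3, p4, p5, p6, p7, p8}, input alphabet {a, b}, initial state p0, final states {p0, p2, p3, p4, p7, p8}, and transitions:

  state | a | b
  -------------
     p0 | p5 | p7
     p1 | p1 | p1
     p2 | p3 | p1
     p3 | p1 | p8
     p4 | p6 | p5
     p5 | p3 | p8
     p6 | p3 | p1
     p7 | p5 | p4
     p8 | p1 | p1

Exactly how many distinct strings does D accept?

14

The useful subgraph on states {p0, p3, p4, p5, p6, p7, p8} is acyclic, so L(D) is finite; the longest accepting path visits 6 useful states, giving maximum string length 5.
Counting accepting paths from p0 by length: 1 of length 0, 1 of length 1, 3 of length 2, 3 of length 3, 4 of length 4, 2 of length 5. Total 14.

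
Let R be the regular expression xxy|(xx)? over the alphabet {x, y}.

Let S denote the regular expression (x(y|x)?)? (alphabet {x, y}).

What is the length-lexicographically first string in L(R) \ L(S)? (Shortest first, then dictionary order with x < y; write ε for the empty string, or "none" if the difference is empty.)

xxy

The string xxy is accepted by R but not by S.
No shorter string lies in the difference, and xxy is the lexicographically first length-3 string in L(R) \ L(S).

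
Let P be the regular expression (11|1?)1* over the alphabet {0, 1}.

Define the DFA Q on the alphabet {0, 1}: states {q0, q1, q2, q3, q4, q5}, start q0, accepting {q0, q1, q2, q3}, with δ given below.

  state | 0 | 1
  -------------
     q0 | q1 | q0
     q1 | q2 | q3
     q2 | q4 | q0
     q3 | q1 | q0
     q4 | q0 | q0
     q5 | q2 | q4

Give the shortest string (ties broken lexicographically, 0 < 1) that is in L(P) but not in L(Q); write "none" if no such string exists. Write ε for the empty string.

Converting the expression P to a DFA (subset construction, then merging equivalent states) gives the minimal DFA with states {p0, p1}, start state p0, accepting states {p0} and transitions p0: 0→p1, 1→p0; p1: 0→p1, 1→p1.
Exploring the product automaton P × Q from the start pair (p0, q0), following both machines on each input symbol, reaches 6 state pairs: (p0, q0), (p1, q1), (p1, q2), (p1, q3), (p1, q4), (p1, q0).
P accepts in {p0} and Q accepts in {q0, q1, q2, q3}. The reachable pairs whose P-component is accepting are (p0, q0); in each of them the Q-component is accepting too, so the product for L(P) \ L(Q) (P-component accepting, Q-component rejecting) has no reachable accepting pair and the difference is empty.
So every string accepted by P is also accepted by Q: L(P) \ L(Q) = ∅ and there is no such string.

none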